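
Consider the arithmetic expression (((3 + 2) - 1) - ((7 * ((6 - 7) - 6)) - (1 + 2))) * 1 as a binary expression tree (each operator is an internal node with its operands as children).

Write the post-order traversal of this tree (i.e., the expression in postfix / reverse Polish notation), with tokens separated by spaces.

Post-order on an expression tree gives postfix notation: for each operator, emit left operand, right operand, then the operator.

3 2 + 1 - 7 6 7 - 6 - * 1 2 + - - 1 *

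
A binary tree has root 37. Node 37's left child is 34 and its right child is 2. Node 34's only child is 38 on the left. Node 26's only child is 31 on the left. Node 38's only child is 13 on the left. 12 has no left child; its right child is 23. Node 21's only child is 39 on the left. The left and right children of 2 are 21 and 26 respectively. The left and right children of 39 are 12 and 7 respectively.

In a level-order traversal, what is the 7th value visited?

Level-order visits nodes level by level from the root, left to right within each level.
Level 0: 37
Level 1: 34, 2
Level 2: 38, 21, 26
Level 3: 13, 39, 31
Level 4: 12, 7
Level 5: 23
Full level-order sequence: 37, 34, 2, 38, 21, 26, 13, 39, 31, 12, 7, 23.

13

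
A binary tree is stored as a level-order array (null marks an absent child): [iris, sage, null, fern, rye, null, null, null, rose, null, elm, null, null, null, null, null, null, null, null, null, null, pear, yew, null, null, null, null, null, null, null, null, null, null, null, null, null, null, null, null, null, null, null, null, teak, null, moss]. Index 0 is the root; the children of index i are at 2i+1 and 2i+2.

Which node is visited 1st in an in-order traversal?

In-order visits the left subtree, then the node, then the right subtree.
At iris: go left to sage.
  At sage: go left to fern.
    At fern: no left child.
    Visit fern.
    At fern: go right to rose.
      rose is a leaf — visit rose.
  Visit sage.
  At sage: go right to rye.
    At rye: no left child.
    Visit rye.
    At rye: go right to elm.
      At elm: go left to pear.
        At pear: go left to teak.
          teak is a leaf — visit teak.
        Visit pear.
        At pear: no right child.
      Visit elm.
      At elm: go right to yew.
        At yew: go left to moss.
          moss is a leaf — visit moss.
        Visit yew.
        At yew: no right child.
Visit iris.
At iris: no right child.
Full in-order sequence: fern, rose, sage, rye, teak, pear, elm, moss, yew, iris.

fern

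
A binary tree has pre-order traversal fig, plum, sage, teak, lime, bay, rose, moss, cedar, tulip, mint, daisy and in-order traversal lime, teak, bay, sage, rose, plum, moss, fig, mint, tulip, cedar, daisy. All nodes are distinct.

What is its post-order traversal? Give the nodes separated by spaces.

The first element of pre-order is the root; it splits in-order into left and right subtrees.
Root fig: left subtree has 7 nodes {lime, teak, bay, sage, rose, plum, moss}, right has 4 {mint, tulip, cedar, daisy}.
  Root plum: left subtree has 5 nodes {lime, teak, bay, sage, rose}, right has 1 {moss}.
    Root sage: left subtree has 3 nodes {lime, teak, bay}, right has 1 {rose}.
      Root teak: left subtree has 1 node {lime}, right has 1 {bay}.
  Root cedar: left subtree has 2 nodes {mint, tulip}, right has 1 {daisy}.
    Root tulip: left subtree has 1 node {mint}, right has 0 { }.

lime bay teak rose sage moss plum mint tulip daisy cedar fig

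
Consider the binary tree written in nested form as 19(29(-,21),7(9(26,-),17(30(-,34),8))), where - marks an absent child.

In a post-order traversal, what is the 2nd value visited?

Post-order visits the left subtree, then the right subtree, then the node.
At 19: go left to 29.
  At 29: no left child.
  At 29: go right to 21.
    21 is a leaf — visit 21.
  Visit 29.
At 19: go right to 7.
  At 7: go left to 9.
    At 9: go left to 26.
      26 is a leaf — visit 26.
    At 9: no right child.
    Visit 9.
  At 7: go right to 17.
    At 17: go left to 30.
      At 30: no left child.
      At 30: go right to 34.
        34 is a leaf — visit 34.
      Visit 30.
    At 17: go right to 8.
      8 is a leaf — visit 8.
    Visit 17.
  Visit 7.
Visit 19.
Full post-order sequence: 21, 29, 26, 9, 34, 30, 8, 17, 7, 19.

29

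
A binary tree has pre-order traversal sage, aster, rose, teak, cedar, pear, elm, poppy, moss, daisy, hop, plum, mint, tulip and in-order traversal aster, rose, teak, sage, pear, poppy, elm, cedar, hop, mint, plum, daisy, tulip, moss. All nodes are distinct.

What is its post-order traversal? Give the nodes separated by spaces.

The first element of pre-order is the root; it splits in-order into left and right subtrees.
Root sage: left subtree has 3 nodes {aster, rose, teak}, right has 10 {pear, poppy, elm, cedar, hop, mint, plum, daisy, tulip, moss}.
  Root aster: left subtree has 0 nodes { }, right has 2 {rose, teak}.
    Root rose: left subtree has 0 nodes { }, right has 1 {teak}.
  Root cedar: left subtree has 3 nodes {pear, poppy, elm}, right has 6 {hop, mint, plum, daisy, tulip, moss}.
    Root pear: left subtree has 0 nodes { }, right has 2 {poppy, elm}.
      Root elm: left subtree has 1 node {poppy}, right has 0 { }.
    Root moss: left subtree has 5 nodes {hop, mint, plum, daisy, tulip}, right has 0 { }.
      Root daisy: left subtree has 3 nodes {hop, mint, plum}, right has 1 {tulip}.
        Root hop: left subtree has 0 nodes { }, right has 2 {mint, plum}.
          Root plum: left subtree has 1 node {mint}, right has 0 { }.

teak rose aster poppy elm pear mint plum hop tulip daisy moss cedar sage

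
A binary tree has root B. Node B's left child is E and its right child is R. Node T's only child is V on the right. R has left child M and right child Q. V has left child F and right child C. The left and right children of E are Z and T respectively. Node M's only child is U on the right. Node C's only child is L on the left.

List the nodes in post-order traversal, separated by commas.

Z, F, L, C, V, T, E, U, M, Q, R, B

Post-order visits the left subtree, then the right subtree, then the node.
At B: go left to E.
  At E: go left to Z.
    Z is a leaf — visit Z.
  At E: go right to T.
    At T: no left child.
    At T: go right to V.
      At V: go left to F.
        F is a leaf — visit F.
      At V: go right to C.
        At C: go left to L.
          L is a leaf — visit L.
        At C: no right child.
        Visit C.
      Visit V.
    Visit T.
  Visit E.
At B: go right to R.
  At R: go left to M.
    At M: no left child.
    At M: go right to U.
      U is a leaf — visit U.
    Visit M.
  At R: go right to Q.
    Q is a leaf — visit Q.
  Visit R.
Visit B.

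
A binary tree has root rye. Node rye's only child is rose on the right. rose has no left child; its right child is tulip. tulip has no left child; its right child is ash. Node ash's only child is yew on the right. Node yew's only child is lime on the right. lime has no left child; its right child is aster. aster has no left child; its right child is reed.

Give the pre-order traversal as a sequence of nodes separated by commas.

rye, rose, tulip, ash, yew, lime, aster, reed

Pre-order visits the node, then its left subtree, then its right subtree.
Visit rye.
At rye: no left child.
At rye: go right to rose.
  Visit rose.
  At rose: no left child.
  At rose: go right to tulip.
    Visit tulip.
    At tulip: no left child.
    At tulip: go right to ash.
      Visit ash.
      At ash: no left child.
      At ash: go right to yew.
        Visit yew.
        At yew: no left child.
        At yew: go right to lime.
          Visit lime.
          At lime: no left child.
          At lime: go right to aster.
            Visit aster.
            At aster: no left child.
            At aster: go right to reed.
              reed is a leaf — visit reed.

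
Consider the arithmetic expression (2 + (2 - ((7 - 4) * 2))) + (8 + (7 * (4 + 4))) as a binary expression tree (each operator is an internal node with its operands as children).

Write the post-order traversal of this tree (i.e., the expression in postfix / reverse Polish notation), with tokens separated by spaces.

Post-order on an expression tree gives postfix notation: for each operator, emit left operand, right operand, then the operator.

2 2 7 4 - 2 * - + 8 7 4 4 + * + +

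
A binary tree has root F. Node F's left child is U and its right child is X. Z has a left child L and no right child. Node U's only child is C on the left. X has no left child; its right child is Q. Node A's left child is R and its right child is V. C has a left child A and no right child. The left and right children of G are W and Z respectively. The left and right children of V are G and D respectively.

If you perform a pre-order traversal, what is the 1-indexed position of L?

10

Pre-order visits the node, then its left subtree, then its right subtree.
Visit F.
At F: go left to U.
  Visit U.
  At U: go left to C.
    Visit C.
    At C: go left to A.
      Visit A.
      At A: go left to R.
        R is a leaf — visit R.
      At A: go right to V.
        Visit V.
        At V: go left to G.
          Visit G.
          At G: go left to W.
            W is a leaf — visit W.
          At G: go right to Z.
            Visit Z.
            At Z: go left to L.
              L is a leaf — visit L.
            At Z: no right child.
        At V: go right to D.
          D is a leaf — visit D.
    At C: no right child.
  At U: no right child.
At F: go right to X.
  Visit X.
  At X: no left child.
  At X: go right to Q.
    Q is a leaf — visit Q.
Full pre-order sequence: F, U, C, A, R, V, G, W, Z, L, D, X, Q.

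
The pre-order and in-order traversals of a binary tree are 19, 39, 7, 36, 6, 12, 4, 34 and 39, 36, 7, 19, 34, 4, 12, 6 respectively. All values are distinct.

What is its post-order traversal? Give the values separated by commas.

The first element of pre-order is the root; it splits in-order into left and right subtrees.
Root 19: left subtree has 3 nodes {39, 36, 7}, right has 4 {34, 4, 12, 6}.
  Root 39: left subtree has 0 nodes { }, right has 2 {36, 7}.
    Root 7: left subtree has 1 node {36}, right has 0 { }.
  Root 6: left subtree has 3 nodes {34, 4, 12}, right has 0 { }.
    Root 12: left subtree has 2 nodes {34, 4}, right has 0 { }.
      Root 4: left subtree has 1 node {34}, right has 0 { }.

36, 7, 39, 34, 4, 12, 6, 19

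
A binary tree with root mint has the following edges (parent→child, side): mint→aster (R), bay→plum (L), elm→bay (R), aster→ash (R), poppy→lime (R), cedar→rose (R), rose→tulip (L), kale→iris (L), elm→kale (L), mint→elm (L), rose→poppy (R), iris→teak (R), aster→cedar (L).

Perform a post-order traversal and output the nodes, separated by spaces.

Post-order visits the left subtree, then the right subtree, then the node.
At mint: go left to elm.
  At elm: go left to kale.
    At kale: go left to iris.
      At iris: no left child.
      At iris: go right to teak.
        teak is a leaf — visit teak.
      Visit iris.
    At kale: no right child.
    Visit kale.
  At elm: go right to bay.
    At bay: go left to plum.
      plum is a leaf — visit plum.
    At bay: no right child.
    Visit bay.
  Visit elm.
At mint: go right to aster.
  At aster: go left to cedar.
    At cedar: no left child.
    At cedar: go right to rose.
      At rose: go left to tulip.
        tulip is a leaf — visit tulip.
      At rose: go right to poppy.
        At poppy: no left child.
        At poppy: go right to lime.
          lime is a leaf — visit lime.
        Visit poppy.
      Visit rose.
    Visit cedar.
  At aster: go right to ash.
    ash is a leaf — visit ash.
  Visit aster.
Visit mint.

teak iris kale plum bay elm tulip lime poppy rose cedar ash aster mint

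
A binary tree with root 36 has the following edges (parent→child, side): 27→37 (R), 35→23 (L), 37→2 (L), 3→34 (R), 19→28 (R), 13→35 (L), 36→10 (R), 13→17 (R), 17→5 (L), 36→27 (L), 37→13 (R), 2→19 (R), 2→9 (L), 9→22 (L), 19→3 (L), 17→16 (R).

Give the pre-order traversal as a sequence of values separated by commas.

Pre-order visits the node, then its left subtree, then its right subtree.
Visit 36.
At 36: go left to 27.
  Visit 27.
  At 27: no left child.
  At 27: go right to 37.
    Visit 37.
    At 37: go left to 2.
      Visit 2.
      At 2: go left to 9.
        Visit 9.
        At 9: go left to 22.
          22 is a leaf — visit 22.
        At 9: no right child.
      At 2: go right to 19.
        Visit 19.
        At 19: go left to 3.
          Visit 3.
          At 3: no left child.
          At 3: go right to 34.
            34 is a leaf — visit 34.
        At 19: go right to 28.
          28 is a leaf — visit 28.
    At 37: go right to 13.
      Visit 13.
      At 13: go left to 35.
        Visit 35.
        At 35: go left to 23.
          23 is a leaf — visit 23.
        At 35: no right child.
      At 13: go right to 17.
        Visit 17.
        At 17: go left to 5.
          5 is a leaf — visit 5.
        At 17: go right to 16.
          16 is a leaf — visit 16.
At 36: go right to 10.
  10 is a leaf — visit 10.

36, 27, 37, 2, 9, 22, 19, 3, 34, 28, 13, 35, 23, 17, 5, 16, 10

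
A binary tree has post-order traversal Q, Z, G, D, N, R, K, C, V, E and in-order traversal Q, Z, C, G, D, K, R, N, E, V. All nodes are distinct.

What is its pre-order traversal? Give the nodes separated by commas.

E, C, Z, Q, K, D, G, R, N, V

The last element of post-order is the root; it splits in-order into left and right subtrees.
Root E: left subtree has 8 nodes {Q, Z, C, G, D, K, R, N}, right has 1 {V}.
  Root C: left subtree has 2 nodes {Q, Z}, right has 5 {G, D, K, R, N}.
    Root Z: left subtree has 1 node {Q}, right has 0 { }.
    Root K: left subtree has 2 nodes {G, D}, right has 2 {R, N}.
      Root D: left subtree has 1 node {G}, right has 0 { }.
      Root R: left subtree has 0 nodes { }, right has 1 {N}.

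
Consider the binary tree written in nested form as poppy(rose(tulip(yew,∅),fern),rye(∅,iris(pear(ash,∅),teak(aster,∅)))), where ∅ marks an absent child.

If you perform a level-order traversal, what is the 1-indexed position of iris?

6

Level-order visits nodes level by level from the root, left to right within each level.
Level 0: poppy
Level 1: rose, rye
Level 2: tulip, fern, iris
Level 3: yew, pear, teak
Level 4: ash, aster
Full level-order sequence: poppy, rose, rye, tulip, fern, iris, yew, pear, teak, ash, aster.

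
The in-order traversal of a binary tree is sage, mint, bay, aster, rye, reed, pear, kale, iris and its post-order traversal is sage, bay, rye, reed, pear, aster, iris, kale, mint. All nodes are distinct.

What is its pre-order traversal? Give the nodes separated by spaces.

The last element of post-order is the root; it splits in-order into left and right subtrees.
Root mint: left subtree has 1 node {sage}, right has 7 {bay, aster, rye, reed, pear, kale, iris}.
  Root kale: left subtree has 5 nodes {bay, aster, rye, reed, pear}, right has 1 {iris}.
    Root aster: left subtree has 1 node {bay}, right has 3 {rye, reed, pear}.
      Root pear: left subtree has 2 nodes {rye, reed}, right has 0 { }.
        Root reed: left subtree has 1 node {rye}, right has 0 { }.

mint sage kale aster bay pear reed rye iris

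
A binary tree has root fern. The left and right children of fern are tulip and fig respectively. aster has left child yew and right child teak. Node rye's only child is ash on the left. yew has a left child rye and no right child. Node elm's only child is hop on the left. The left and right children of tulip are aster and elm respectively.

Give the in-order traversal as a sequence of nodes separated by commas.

In-order visits the left subtree, then the node, then the right subtree.
At fern: go left to tulip.
  At tulip: go left to aster.
    At aster: go left to yew.
      At yew: go left to rye.
        At rye: go left to ash.
          ash is a leaf — visit ash.
        Visit rye.
        At rye: no right child.
      Visit yew.
      At yew: no right child.
    Visit aster.
    At aster: go right to teak.
      teak is a leaf — visit teak.
  Visit tulip.
  At tulip: go right to elm.
    At elm: go left to hop.
      hop is a leaf — visit hop.
    Visit elm.
    At elm: no right child.
Visit fern.
At fern: go right to fig.
  fig is a leaf — visit fig.

ash, rye, yew, aster, teak, tulip, hop, elm, fern, fig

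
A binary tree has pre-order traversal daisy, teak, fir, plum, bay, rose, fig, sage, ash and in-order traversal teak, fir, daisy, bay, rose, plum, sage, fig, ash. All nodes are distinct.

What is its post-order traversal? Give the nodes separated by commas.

The first element of pre-order is the root; it splits in-order into left and right subtrees.
Root daisy: left subtree has 2 nodes {teak, fir}, right has 6 {bay, rose, plum, sage, fig, ash}.
  Root teak: left subtree has 0 nodes { }, right has 1 {fir}.
  Root plum: left subtree has 2 nodes {bay, rose}, right has 3 {sage, fig, ash}.
    Root bay: left subtree has 0 nodes { }, right has 1 {rose}.
    Root fig: left subtree has 1 node {sage}, right has 1 {ash}.

fir, teak, rose, bay, sage, ash, fig, plum, daisy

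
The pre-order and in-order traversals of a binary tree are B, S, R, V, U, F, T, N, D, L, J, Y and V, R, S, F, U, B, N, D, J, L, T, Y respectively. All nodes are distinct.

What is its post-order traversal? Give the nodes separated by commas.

The first element of pre-order is the root; it splits in-order into left and right subtrees.
Root B: left subtree has 5 nodes {V, R, S, F, U}, right has 6 {N, D, J, L, T, Y}.
  Root S: left subtree has 2 nodes {V, R}, right has 2 {F, U}.
    Root R: left subtree has 1 node {V}, right has 0 { }.
    Root U: left subtree has 1 node {F}, right has 0 { }.
  Root T: left subtree has 4 nodes {N, D, J, L}, right has 1 {Y}.
    Root N: left subtree has 0 nodes { }, right has 3 {D, J, L}.
      Root D: left subtree has 0 nodes { }, right has 2 {J, L}.
        Root L: left subtree has 1 node {J}, right has 0 { }.

V, R, F, U, S, J, L, D, N, Y, T, B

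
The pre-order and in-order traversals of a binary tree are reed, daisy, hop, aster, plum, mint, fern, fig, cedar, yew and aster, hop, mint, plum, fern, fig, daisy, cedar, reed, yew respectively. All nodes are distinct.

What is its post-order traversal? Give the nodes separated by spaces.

aster mint fig fern plum hop cedar daisy yew reed

The first element of pre-order is the root; it splits in-order into left and right subtrees.
Root reed: left subtree has 8 nodes {aster, hop, mint, plum, fern, fig, daisy, cedar}, right has 1 {yew}.
  Root daisy: left subtree has 6 nodes {aster, hop, mint, plum, fern, fig}, right has 1 {cedar}.
    Root hop: left subtree has 1 node {aster}, right has 4 {mint, plum, fern, fig}.
      Root plum: left subtree has 1 node {mint}, right has 2 {fern, fig}.
        Root fern: left subtree has 0 nodes { }, right has 1 {fig}.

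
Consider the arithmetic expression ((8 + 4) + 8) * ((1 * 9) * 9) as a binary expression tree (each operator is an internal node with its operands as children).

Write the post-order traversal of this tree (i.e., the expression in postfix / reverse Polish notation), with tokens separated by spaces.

Post-order on an expression tree gives postfix notation: for each operator, emit left operand, right operand, then the operator.

8 4 + 8 + 1 9 * 9 * *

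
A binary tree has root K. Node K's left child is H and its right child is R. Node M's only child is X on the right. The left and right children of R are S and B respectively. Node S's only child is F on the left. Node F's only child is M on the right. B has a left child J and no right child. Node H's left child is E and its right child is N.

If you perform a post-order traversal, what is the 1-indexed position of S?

Post-order visits the left subtree, then the right subtree, then the node.
At K: go left to H.
  At H: go left to E.
    E is a leaf — visit E.
  At H: go right to N.
    N is a leaf — visit N.
  Visit H.
At K: go right to R.
  At R: go left to S.
    At S: go left to F.
      At F: no left child.
      At F: go right to M.
        At M: no left child.
        At M: go right to X.
          X is a leaf — visit X.
        Visit M.
      Visit F.
    At S: no right child.
    Visit S.
  At R: go right to B.
    At B: go left to J.
      J is a leaf — visit J.
    At B: no right child.
    Visit B.
  Visit R.
Visit K.
Full post-order sequence: E, N, H, X, M, F, S, J, B, R, K.

7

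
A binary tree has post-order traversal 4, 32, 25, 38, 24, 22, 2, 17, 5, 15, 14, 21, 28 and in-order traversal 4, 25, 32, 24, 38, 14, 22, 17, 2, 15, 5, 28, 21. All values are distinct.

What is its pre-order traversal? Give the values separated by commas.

28, 14, 24, 25, 4, 32, 38, 15, 17, 22, 2, 5, 21

The last element of post-order is the root; it splits in-order into left and right subtrees.
Root 28: left subtree has 11 nodes {4, 25, 32, 24, 38, 14, 22, 17, 2, 15, 5}, right has 1 {21}.
  Root 14: left subtree has 5 nodes {4, 25, 32, 24, 38}, right has 5 {22, 17, 2, 15, 5}.
    Root 24: left subtree has 3 nodes {4, 25, 32}, right has 1 {38}.
      Root 25: left subtree has 1 node {4}, right has 1 {32}.
    Root 15: left subtree has 3 nodes {22, 17, 2}, right has 1 {5}.
      Root 17: left subtree has 1 node {22}, right has 1 {2}.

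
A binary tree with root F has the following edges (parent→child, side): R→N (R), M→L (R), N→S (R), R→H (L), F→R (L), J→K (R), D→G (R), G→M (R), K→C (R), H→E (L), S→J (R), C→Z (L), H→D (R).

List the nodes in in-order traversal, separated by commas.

E, H, D, G, M, L, R, N, S, J, K, Z, C, F

In-order visits the left subtree, then the node, then the right subtree.
At F: go left to R.
  At R: go left to H.
    At H: go left to E.
      E is a leaf — visit E.
    Visit H.
    At H: go right to D.
      At D: no left child.
      Visit D.
      At D: go right to G.
        At G: no left child.
        Visit G.
        At G: go right to M.
          At M: no left child.
          Visit M.
          At M: go right to L.
            L is a leaf — visit L.
  Visit R.
  At R: go right to N.
    At N: no left child.
    Visit N.
    At N: go right to S.
      At S: no left child.
      Visit S.
      At S: go right to J.
        At J: no left child.
        Visit J.
        At J: go right to K.
          At K: no left child.
          Visit K.
          At K: go right to C.
            At C: go left to Z.
              Z is a leaf — visit Z.
            Visit C.
            At C: no right child.
Visit F.
At F: no right child.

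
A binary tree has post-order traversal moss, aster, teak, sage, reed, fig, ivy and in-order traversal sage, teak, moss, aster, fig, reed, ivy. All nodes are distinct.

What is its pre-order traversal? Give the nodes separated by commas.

ivy, fig, sage, teak, aster, moss, reed

The last element of post-order is the root; it splits in-order into left and right subtrees.
Root ivy: left subtree has 6 nodes {sage, teak, moss, aster, fig, reed}, right has 0 { }.
  Root fig: left subtree has 4 nodes {sage, teak, moss, aster}, right has 1 {reed}.
    Root sage: left subtree has 0 nodes { }, right has 3 {teak, moss, aster}.
      Root teak: left subtree has 0 nodes { }, right has 2 {moss, aster}.
        Root aster: left subtree has 1 node {moss}, right has 0 { }.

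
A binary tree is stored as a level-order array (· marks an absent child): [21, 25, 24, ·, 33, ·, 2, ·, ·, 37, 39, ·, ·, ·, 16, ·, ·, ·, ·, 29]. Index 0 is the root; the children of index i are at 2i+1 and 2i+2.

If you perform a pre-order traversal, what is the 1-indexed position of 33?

Pre-order visits the node, then its left subtree, then its right subtree.
Visit 21.
At 21: go left to 25.
  Visit 25.
  At 25: no left child.
  At 25: go right to 33.
    Visit 33.
    At 33: go left to 37.
      Visit 37.
      At 37: go left to 29.
        29 is a leaf — visit 29.
      At 37: no right child.
    At 33: go right to 39.
      39 is a leaf — visit 39.
At 21: go right to 24.
  Visit 24.
  At 24: no left child.
  At 24: go right to 2.
    Visit 2.
    At 2: no left child.
    At 2: go right to 16.
      16 is a leaf — visit 16.
Full pre-order sequence: 21, 25, 33, 37, 29, 39, 24, 2, 16.

3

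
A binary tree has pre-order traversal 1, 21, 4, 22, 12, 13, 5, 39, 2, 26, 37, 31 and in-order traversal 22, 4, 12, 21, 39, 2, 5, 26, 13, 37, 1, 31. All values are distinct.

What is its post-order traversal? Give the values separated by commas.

22, 12, 4, 2, 39, 26, 5, 37, 13, 21, 31, 1

The first element of pre-order is the root; it splits in-order into left and right subtrees.
Root 1: left subtree has 10 nodes {22, 4, 12, 21, 39, 2, 5, 26, 13, 37}, right has 1 {31}.
  Root 21: left subtree has 3 nodes {22, 4, 12}, right has 6 {39, 2, 5, 26, 13, 37}.
    Root 4: left subtree has 1 node {22}, right has 1 {12}.
    Root 13: left subtree has 4 nodes {39, 2, 5, 26}, right has 1 {37}.
      Root 5: left subtree has 2 nodes {39, 2}, right has 1 {26}.
        Root 39: left subtree has 0 nodes { }, right has 1 {2}.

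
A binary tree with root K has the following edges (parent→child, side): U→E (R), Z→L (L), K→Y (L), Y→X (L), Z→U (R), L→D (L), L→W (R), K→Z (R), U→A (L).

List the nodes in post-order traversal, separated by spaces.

Post-order visits the left subtree, then the right subtree, then the node.
At K: go left to Y.
  At Y: go left to X.
    X is a leaf — visit X.
  At Y: no right child.
  Visit Y.
At K: go right to Z.
  At Z: go left to L.
    At L: go left to D.
      D is a leaf — visit D.
    At L: go right to W.
      W is a leaf — visit W.
    Visit L.
  At Z: go right to U.
    At U: go left to A.
      A is a leaf — visit A.
    At U: go right to E.
      E is a leaf — visit E.
    Visit U.
  Visit Z.
Visit K.

X Y D W L A E U Z K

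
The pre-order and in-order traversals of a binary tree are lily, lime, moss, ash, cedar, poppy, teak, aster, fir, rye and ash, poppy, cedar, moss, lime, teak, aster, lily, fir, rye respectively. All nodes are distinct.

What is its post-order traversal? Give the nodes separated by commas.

poppy, cedar, ash, moss, aster, teak, lime, rye, fir, lily

The first element of pre-order is the root; it splits in-order into left and right subtrees.
Root lily: left subtree has 7 nodes {ash, poppy, cedar, moss, lime, teak, aster}, right has 2 {fir, rye}.
  Root lime: left subtree has 4 nodes {ash, poppy, cedar, moss}, right has 2 {teak, aster}.
    Root moss: left subtree has 3 nodes {ash, poppy, cedar}, right has 0 { }.
      Root ash: left subtree has 0 nodes { }, right has 2 {poppy, cedar}.
        Root cedar: left subtree has 1 node {poppy}, right has 0 { }.
    Root teak: left subtree has 0 nodes { }, right has 1 {aster}.
  Root fir: left subtree has 0 nodes { }, right has 1 {rye}.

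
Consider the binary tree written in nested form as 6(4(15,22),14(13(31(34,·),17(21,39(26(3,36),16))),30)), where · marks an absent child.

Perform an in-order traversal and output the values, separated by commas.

15, 4, 22, 6, 34, 31, 13, 21, 17, 3, 26, 36, 39, 16, 14, 30

In-order visits the left subtree, then the node, then the right subtree.
At 6: go left to 4.
  At 4: go left to 15.
    15 is a leaf — visit 15.
  Visit 4.
  At 4: go right to 22.
    22 is a leaf — visit 22.
Visit 6.
At 6: go right to 14.
  At 14: go left to 13.
    At 13: go left to 31.
      At 31: go left to 34.
        34 is a leaf — visit 34.
      Visit 31.
      At 31: no right child.
    Visit 13.
    At 13: go right to 17.
      At 17: go left to 21.
        21 is a leaf — visit 21.
      Visit 17.
      At 17: go right to 39.
        At 39: go left to 26.
          At 26: go left to 3.
            3 is a leaf — visit 3.
          Visit 26.
          At 26: go right to 36.
            36 is a leaf — visit 36.
        Visit 39.
        At 39: go right to 16.
          16 is a leaf — visit 16.
  Visit 14.
  At 14: go right to 30.
    30 is a leaf — visit 30.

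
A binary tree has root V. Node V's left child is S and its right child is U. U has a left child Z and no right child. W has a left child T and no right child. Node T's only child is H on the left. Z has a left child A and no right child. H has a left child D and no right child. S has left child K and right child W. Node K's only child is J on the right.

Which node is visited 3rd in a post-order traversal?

Post-order visits the left subtree, then the right subtree, then the node.
At V: go left to S.
  At S: go left to K.
    At K: no left child.
    At K: go right to J.
      J is a leaf — visit J.
    Visit K.
  At S: go right to W.
    At W: go left to T.
      At T: go left to H.
        At H: go left to D.
          D is a leaf — visit D.
        At H: no right child.
        Visit H.
      At T: no right child.
      Visit T.
    At W: no right child.
    Visit W.
  Visit S.
At V: go right to U.
  At U: go left to Z.
    At Z: go left to A.
      A is a leaf — visit A.
    At Z: no right child.
    Visit Z.
  At U: no right child.
  Visit U.
Visit V.
Full post-order sequence: J, K, D, H, T, W, S, A, Z, U, V.

D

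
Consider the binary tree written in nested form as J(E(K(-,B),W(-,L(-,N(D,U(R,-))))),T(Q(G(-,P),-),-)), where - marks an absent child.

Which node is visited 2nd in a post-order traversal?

Post-order visits the left subtree, then the right subtree, then the node.
At J: go left to E.
  At E: go left to K.
    At K: no left child.
    At K: go right to B.
      B is a leaf — visit B.
    Visit K.
  At E: go right to W.
    At W: no left child.
    At W: go right to L.
      At L: no left child.
      At L: go right to N.
        At N: go left to D.
          D is a leaf — visit D.
        At N: go right to U.
          At U: go left to R.
            R is a leaf — visit R.
          At U: no right child.
          Visit U.
        Visit N.
      Visit L.
    Visit W.
  Visit E.
At J: go right to T.
  At T: go left to Q.
    At Q: go left to G.
      At G: no left child.
      At G: go right to P.
        P is a leaf — visit P.
      Visit G.
    At Q: no right child.
    Visit Q.
  At T: no right child.
  Visit T.
Visit J.
Full post-order sequence: B, K, D, R, U, N, L, W, E, P, G, Q, T, J.

K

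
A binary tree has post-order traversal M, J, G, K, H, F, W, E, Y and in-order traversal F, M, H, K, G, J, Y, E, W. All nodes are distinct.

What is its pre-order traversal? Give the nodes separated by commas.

The last element of post-order is the root; it splits in-order into left and right subtrees.
Root Y: left subtree has 6 nodes {F, M, H, K, G, J}, right has 2 {E, W}.
  Root F: left subtree has 0 nodes { }, right has 5 {M, H, K, G, J}.
    Root H: left subtree has 1 node {M}, right has 3 {K, G, J}.
      Root K: left subtree has 0 nodes { }, right has 2 {G, J}.
        Root G: left subtree has 0 nodes { }, right has 1 {J}.
  Root E: left subtree has 0 nodes { }, right has 1 {W}.

Y, F, H, M, K, G, J, E, W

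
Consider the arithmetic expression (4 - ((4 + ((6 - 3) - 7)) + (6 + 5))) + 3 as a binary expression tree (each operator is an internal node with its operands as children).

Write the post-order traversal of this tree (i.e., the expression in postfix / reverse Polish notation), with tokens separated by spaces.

Post-order on an expression tree gives postfix notation: for each operator, emit left operand, right operand, then the operator.

4 4 6 3 - 7 - + 6 5 + + - 3 +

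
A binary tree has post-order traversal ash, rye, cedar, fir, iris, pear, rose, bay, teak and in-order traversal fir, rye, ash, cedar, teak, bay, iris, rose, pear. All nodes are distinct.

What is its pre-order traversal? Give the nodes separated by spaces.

teak fir cedar rye ash bay rose iris pear

The last element of post-order is the root; it splits in-order into left and right subtrees.
Root teak: left subtree has 4 nodes {fir, rye, ash, cedar}, right has 4 {bay, iris, rose, pear}.
  Root fir: left subtree has 0 nodes { }, right has 3 {rye, ash, cedar}.
    Root cedar: left subtree has 2 nodes {rye, ash}, right has 0 { }.
      Root rye: left subtree has 0 nodes { }, right has 1 {ash}.
  Root bay: left subtree has 0 nodes { }, right has 3 {iris, rose, pear}.
    Root rose: left subtree has 1 node {iris}, right has 1 {pear}.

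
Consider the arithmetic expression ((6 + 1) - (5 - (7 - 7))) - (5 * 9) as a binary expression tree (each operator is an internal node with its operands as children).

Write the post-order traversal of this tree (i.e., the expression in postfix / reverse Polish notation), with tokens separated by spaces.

6 1 + 5 7 7 - - - 5 9 * -

Post-order on an expression tree gives postfix notation: for each operator, emit left operand, right operand, then the operator.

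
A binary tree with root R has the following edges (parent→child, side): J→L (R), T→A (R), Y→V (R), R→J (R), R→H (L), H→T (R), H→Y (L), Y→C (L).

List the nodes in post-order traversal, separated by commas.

C, V, Y, A, T, H, L, J, R

Post-order visits the left subtree, then the right subtree, then the node.
At R: go left to H.
  At H: go left to Y.
    At Y: go left to C.
      C is a leaf — visit C.
    At Y: go right to V.
      V is a leaf — visit V.
    Visit Y.
  At H: go right to T.
    At T: no left child.
    At T: go right to A.
      A is a leaf — visit A.
    Visit T.
  Visit H.
At R: go right to J.
  At J: no left child.
  At J: go right to L.
    L is a leaf — visit L.
  Visit J.
Visit R.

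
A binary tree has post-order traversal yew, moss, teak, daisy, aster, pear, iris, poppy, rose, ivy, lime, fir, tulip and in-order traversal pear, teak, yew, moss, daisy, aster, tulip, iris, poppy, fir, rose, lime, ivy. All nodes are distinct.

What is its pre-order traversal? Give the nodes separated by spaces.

tulip pear aster daisy teak moss yew fir poppy iris lime rose ivy

The last element of post-order is the root; it splits in-order into left and right subtrees.
Root tulip: left subtree has 6 nodes {pear, teak, yew, moss, daisy, aster}, right has 6 {iris, poppy, fir, rose, lime, ivy}.
  Root pear: left subtree has 0 nodes { }, right has 5 {teak, yew, moss, daisy, aster}.
    Root aster: left subtree has 4 nodes {teak, yew, moss, daisy}, right has 0 { }.
      Root daisy: left subtree has 3 nodes {teak, yew, moss}, right has 0 { }.
        Root teak: left subtree has 0 nodes { }, right has 2 {yew, moss}.
          Root moss: left subtree has 1 node {yew}, right has 0 { }.
  Root fir: left subtree has 2 nodes {iris, poppy}, right has 3 {rose, lime, ivy}.
    Root poppy: left subtree has 1 node {iris}, right has 0 { }.
    Root lime: left subtree has 1 node {rose}, right has 1 {ivy}.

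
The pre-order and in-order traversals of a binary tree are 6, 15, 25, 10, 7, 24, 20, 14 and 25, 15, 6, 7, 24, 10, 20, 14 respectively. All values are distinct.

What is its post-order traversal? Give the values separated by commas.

The first element of pre-order is the root; it splits in-order into left and right subtrees.
Root 6: left subtree has 2 nodes {25, 15}, right has 5 {7, 24, 10, 20, 14}.
  Root 15: left subtree has 1 node {25}, right has 0 { }.
  Root 10: left subtree has 2 nodes {7, 24}, right has 2 {20, 14}.
    Root 7: left subtree has 0 nodes { }, right has 1 {24}.
    Root 20: left subtree has 0 nodes { }, right has 1 {14}.

25, 15, 24, 7, 14, 20, 10, 6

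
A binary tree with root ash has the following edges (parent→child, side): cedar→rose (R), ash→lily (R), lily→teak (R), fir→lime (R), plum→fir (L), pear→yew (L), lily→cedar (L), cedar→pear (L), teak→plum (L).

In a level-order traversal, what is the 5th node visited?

Level-order visits nodes level by level from the root, left to right within each level.
Level 0: ash
Level 1: lily
Level 2: cedar, teak
Level 3: pear, rose, plum
Level 4: yew, fir
Level 5: lime
Full level-order sequence: ash, lily, cedar, teak, pear, rose, plum, yew, fir, lime.

pear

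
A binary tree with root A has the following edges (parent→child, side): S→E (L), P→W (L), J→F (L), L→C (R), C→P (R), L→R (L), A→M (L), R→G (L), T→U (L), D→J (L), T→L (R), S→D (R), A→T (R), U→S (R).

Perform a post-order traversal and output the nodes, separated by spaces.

M E F J D S U G R W P C L T A

Post-order visits the left subtree, then the right subtree, then the node.
At A: go left to M.
  M is a leaf — visit M.
At A: go right to T.
  At T: go left to U.
    At U: no left child.
    At U: go right to S.
      At S: go left to E.
        E is a leaf — visit E.
      At S: go right to D.
        At D: go left to J.
          At J: go left to F.
            F is a leaf — visit F.
          At J: no right child.
          Visit J.
        At D: no right child.
        Visit D.
      Visit S.
    Visit U.
  At T: go right to L.
    At L: go left to R.
      At R: go left to G.
        G is a leaf — visit G.
      At R: no right child.
      Visit R.
    At L: go right to C.
      At C: no left child.
      At C: go right to P.
        At P: go left to W.
          W is a leaf — visit W.
        At P: no right child.
        Visit P.
      Visit C.
    Visit L.
  Visit T.
Visit A.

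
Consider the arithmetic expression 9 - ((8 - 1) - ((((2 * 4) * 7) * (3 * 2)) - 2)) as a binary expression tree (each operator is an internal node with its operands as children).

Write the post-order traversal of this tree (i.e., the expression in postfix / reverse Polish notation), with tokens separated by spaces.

9 8 1 - 2 4 * 7 * 3 2 * * 2 - - -

Post-order on an expression tree gives postfix notation: for each operator, emit left operand, right operand, then the operator.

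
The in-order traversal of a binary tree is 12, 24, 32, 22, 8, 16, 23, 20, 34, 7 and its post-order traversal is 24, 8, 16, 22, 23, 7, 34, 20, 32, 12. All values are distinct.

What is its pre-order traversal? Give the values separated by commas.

The last element of post-order is the root; it splits in-order into left and right subtrees.
Root 12: left subtree has 0 nodes { }, right has 9 {24, 32, 22, 8, 16, 23, 20, 34, 7}.
  Root 32: left subtree has 1 node {24}, right has 7 {22, 8, 16, 23, 20, 34, 7}.
    Root 20: left subtree has 4 nodes {22, 8, 16, 23}, right has 2 {34, 7}.
      Root 23: left subtree has 3 nodes {22, 8, 16}, right has 0 { }.
        Root 22: left subtree has 0 nodes { }, right has 2 {8, 16}.
          Root 16: left subtree has 1 node {8}, right has 0 { }.
      Root 34: left subtree has 0 nodes { }, right has 1 {7}.

12, 32, 24, 20, 23, 22, 16, 8, 34, 7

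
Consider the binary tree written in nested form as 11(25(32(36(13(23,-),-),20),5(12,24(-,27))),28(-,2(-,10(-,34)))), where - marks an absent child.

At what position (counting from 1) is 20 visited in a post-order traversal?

Post-order visits the left subtree, then the right subtree, then the node.
At 11: go left to 25.
  At 25: go left to 32.
    At 32: go left to 36.
      At 36: go left to 13.
        At 13: go left to 23.
          23 is a leaf — visit 23.
        At 13: no right child.
        Visit 13.
      At 36: no right child.
      Visit 36.
    At 32: go right to 20.
      20 is a leaf — visit 20.
    Visit 32.
  At 25: go right to 5.
    At 5: go left to 12.
      12 is a leaf — visit 12.
    At 5: go right to 24.
      At 24: no left child.
      At 24: go right to 27.
        27 is a leaf — visit 27.
      Visit 24.
    Visit 5.
  Visit 25.
At 11: go right to 28.
  At 28: no left child.
  At 28: go right to 2.
    At 2: no left child.
    At 2: go right to 10.
      At 10: no left child.
      At 10: go right to 34.
        34 is a leaf — visit 34.
      Visit 10.
    Visit 2.
  Visit 28.
Visit 11.
Full post-order sequence: 23, 13, 36, 20, 32, 12, 27, 24, 5, 25, 34, 10, 2, 28, 11.

4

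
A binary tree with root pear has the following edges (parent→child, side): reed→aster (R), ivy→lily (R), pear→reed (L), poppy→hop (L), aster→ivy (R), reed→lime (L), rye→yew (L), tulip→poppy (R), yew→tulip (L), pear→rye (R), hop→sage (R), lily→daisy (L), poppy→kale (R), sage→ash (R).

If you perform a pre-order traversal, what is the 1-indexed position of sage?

13

Pre-order visits the node, then its left subtree, then its right subtree.
Visit pear.
At pear: go left to reed.
  Visit reed.
  At reed: go left to lime.
    lime is a leaf — visit lime.
  At reed: go right to aster.
    Visit aster.
    At aster: no left child.
    At aster: go right to ivy.
      Visit ivy.
      At ivy: no left child.
      At ivy: go right to lily.
        Visit lily.
        At lily: go left to daisy.
          daisy is a leaf — visit daisy.
        At lily: no right child.
At pear: go right to rye.
  Visit rye.
  At rye: go left to yew.
    Visit yew.
    At yew: go left to tulip.
      Visit tulip.
      At tulip: no left child.
      At tulip: go right to poppy.
        Visit poppy.
        At poppy: go left to hop.
          Visit hop.
          At hop: no left child.
          At hop: go right to sage.
            Visit sage.
            At sage: no left child.
            At sage: go right to ash.
              ash is a leaf — visit ash.
        At poppy: go right to kale.
          kale is a leaf — visit kale.
    At yew: no right child.
  At rye: no right child.
Full pre-order sequence: pear, reed, lime, aster, ivy, lily, daisy, rye, yew, tulip, poppy, hop, sage, ash, kale.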